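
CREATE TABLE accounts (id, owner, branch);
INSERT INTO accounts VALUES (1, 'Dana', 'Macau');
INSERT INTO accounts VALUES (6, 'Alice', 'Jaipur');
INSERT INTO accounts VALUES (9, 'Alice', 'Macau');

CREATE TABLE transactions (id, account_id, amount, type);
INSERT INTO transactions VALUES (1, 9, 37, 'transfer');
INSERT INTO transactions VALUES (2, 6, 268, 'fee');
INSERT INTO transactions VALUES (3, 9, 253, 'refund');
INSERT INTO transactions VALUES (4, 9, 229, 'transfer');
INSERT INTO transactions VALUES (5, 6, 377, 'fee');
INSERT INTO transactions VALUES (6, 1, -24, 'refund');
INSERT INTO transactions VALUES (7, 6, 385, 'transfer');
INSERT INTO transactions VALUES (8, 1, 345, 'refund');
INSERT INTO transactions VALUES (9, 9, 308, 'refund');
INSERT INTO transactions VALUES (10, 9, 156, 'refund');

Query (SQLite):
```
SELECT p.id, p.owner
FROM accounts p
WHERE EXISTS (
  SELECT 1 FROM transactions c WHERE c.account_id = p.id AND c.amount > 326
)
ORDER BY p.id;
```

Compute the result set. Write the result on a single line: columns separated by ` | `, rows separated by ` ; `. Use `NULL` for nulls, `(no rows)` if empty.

For each accounts row, check whether any transactions with matching account_id has amount > 326.
Keep rows where that is true.

1 | Dana ; 6 | Alice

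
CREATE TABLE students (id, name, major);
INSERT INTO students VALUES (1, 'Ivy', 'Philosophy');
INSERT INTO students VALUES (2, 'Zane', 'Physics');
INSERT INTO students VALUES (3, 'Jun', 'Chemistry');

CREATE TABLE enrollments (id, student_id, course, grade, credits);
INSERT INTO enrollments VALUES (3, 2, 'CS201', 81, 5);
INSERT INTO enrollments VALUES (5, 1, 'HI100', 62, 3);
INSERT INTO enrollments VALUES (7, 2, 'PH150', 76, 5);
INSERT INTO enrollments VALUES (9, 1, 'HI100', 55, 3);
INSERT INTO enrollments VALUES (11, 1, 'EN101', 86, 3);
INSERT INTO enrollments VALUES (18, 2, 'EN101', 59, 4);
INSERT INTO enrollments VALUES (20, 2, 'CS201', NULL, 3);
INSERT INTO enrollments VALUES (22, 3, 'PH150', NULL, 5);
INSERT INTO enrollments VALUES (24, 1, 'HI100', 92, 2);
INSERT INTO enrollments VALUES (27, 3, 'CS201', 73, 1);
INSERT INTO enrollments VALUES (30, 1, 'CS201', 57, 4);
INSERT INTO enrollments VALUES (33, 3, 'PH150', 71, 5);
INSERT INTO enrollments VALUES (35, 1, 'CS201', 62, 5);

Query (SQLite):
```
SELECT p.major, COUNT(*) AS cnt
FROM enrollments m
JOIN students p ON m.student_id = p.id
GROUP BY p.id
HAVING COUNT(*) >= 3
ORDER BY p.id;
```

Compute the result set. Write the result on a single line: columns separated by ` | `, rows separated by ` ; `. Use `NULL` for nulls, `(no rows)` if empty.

Philosophy | 6 ; Physics | 4 ; Chemistry | 3

Join each enrollments row to its students via student_id.
Group joined rows by students.id; compute COUNT(*) per group.
HAVING: keep groups with count ≥ 3.
  1: ids {5, 9, 11, 24, 30, 35} → COUNT(*)=6
  2: ids {3, 7, 18, 20} → COUNT(*)=4
  3: ids {22, 27, 33} → COUNT(*)=3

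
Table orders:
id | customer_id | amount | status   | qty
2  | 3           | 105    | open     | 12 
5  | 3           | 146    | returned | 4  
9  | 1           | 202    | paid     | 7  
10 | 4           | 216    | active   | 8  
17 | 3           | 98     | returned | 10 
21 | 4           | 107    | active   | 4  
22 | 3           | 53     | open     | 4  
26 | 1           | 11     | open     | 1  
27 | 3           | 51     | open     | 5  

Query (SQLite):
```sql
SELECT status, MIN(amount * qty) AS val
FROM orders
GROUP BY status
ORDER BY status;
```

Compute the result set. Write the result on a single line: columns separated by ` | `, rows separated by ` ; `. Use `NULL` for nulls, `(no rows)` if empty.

For each row compute amount * qty.
Group by status; take MIN of the expression per group.
  active: ids {10, 21} → MIN(amount * qty)=428
  open: ids {2, 22, 26, 27} → MIN(amount * qty)=11
  paid: ids {9} → MIN(amount * qty)=1414
  returned: ids {5, 17} → MIN(amount * qty)=584

active | 428 ; open | 11 ; paid | 1414 ; returned | 584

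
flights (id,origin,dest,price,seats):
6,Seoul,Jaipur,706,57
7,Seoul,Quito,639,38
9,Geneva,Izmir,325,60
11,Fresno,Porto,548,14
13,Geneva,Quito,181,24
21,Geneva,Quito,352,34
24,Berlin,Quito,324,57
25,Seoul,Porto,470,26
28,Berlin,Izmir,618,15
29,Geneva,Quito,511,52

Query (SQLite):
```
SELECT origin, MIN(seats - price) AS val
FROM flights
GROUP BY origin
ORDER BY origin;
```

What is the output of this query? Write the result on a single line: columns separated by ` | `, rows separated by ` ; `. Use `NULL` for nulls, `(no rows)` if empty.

For each row compute seats - price.
Group by origin; take MIN of the expression per group.
  Berlin: ids {24, 28} → MIN(seats - price)=-603
  Fresno: ids {11} → MIN(seats - price)=-534
  Geneva: ids {9, 13, 21, 29} → MIN(seats - price)=-459
  Seoul: ids {6, 7, 25} → MIN(seats - price)=-649

Berlin | -603 ; Fresno | -534 ; Geneva | -459 ; Seoul | -649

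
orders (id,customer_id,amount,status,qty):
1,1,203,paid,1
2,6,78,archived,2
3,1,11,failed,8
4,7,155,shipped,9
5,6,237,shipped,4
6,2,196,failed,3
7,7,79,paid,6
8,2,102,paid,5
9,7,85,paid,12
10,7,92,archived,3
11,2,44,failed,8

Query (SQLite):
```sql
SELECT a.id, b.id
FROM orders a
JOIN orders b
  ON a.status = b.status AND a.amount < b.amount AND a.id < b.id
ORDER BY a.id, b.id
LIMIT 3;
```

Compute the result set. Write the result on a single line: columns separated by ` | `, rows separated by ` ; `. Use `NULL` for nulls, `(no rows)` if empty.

Pairs (a,b) with same status, a.amount < b.amount, a.id < b.id.
status groups: archived:{2,10} failed:{3,6,11} paid:{1,7,8,9} shipped:{4,5}
Ordered by (a.id, b.id); first 3.

2 | 10 ; 3 | 6 ; 3 | 11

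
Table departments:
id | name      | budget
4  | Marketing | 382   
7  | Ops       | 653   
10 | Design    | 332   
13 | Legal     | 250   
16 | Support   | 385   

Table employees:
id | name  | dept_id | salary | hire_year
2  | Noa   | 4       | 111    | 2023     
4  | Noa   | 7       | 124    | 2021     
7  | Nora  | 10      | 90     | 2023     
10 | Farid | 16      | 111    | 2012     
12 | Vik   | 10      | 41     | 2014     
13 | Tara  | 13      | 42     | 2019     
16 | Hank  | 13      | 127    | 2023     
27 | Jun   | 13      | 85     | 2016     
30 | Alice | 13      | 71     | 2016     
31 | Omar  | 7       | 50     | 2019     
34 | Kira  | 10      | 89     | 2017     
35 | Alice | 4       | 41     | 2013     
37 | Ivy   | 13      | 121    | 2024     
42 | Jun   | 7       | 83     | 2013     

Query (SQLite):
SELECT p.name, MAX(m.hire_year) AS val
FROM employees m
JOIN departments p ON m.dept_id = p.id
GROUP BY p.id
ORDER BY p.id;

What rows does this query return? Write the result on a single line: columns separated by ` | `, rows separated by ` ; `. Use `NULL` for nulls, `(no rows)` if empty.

Join each employees row to its departments via dept_id.
Group joined rows by departments.id; compute MAX(m.hire_year) per group.
  4: ids {2, 35} → MAX(m.hire_year)=2023
  7: ids {4, 31, 42} → MAX(m.hire_year)=2021
  10: ids {7, 12, 34} → MAX(m.hire_year)=2023
  13: ids {13, 16, 27, 30, 37} → MAX(m.hire_year)=2024
  16: ids {10} → MAX(m.hire_year)=2012

Marketing | 2023 ; Ops | 2021 ; Design | 2023 ; Legal | 2024 ; Support | 2012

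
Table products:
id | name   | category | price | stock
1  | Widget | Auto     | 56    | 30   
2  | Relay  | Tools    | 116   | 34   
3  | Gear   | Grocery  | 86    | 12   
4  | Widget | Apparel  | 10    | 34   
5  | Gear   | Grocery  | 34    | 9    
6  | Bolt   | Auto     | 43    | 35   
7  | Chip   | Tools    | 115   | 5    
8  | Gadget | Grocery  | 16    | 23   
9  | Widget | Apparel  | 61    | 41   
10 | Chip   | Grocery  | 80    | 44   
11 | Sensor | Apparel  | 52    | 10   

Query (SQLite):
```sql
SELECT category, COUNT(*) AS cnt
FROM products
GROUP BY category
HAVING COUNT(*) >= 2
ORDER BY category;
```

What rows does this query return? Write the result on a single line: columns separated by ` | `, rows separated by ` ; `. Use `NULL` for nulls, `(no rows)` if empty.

Partition products by category; compute COUNT(*) within each group.
HAVING: keep groups with count ≥ 2.
  Apparel: ids {4, 9, 11} → COUNT(*)=3
  Auto: ids {1, 6} → COUNT(*)=2
  Grocery: ids {3, 5, 8, 10} → COUNT(*)=4
  Tools: ids {2, 7} → COUNT(*)=2

Apparel | 3 ; Auto | 2 ; Grocery | 4 ; Tools | 2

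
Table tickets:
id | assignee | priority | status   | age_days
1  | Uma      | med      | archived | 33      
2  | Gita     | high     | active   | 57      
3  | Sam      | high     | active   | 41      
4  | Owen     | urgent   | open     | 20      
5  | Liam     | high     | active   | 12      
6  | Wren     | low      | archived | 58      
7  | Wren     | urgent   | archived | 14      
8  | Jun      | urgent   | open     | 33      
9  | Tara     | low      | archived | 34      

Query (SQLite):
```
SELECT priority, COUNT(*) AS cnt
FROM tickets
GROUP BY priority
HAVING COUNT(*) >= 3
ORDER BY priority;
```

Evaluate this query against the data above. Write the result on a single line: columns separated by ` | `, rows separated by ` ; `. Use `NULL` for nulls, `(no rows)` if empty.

Partition tickets by priority; compute COUNT(*) within each group.
HAVING: keep groups with count ≥ 3.
  high: ids {2, 3, 5} → COUNT(*)=3
  low: ids {6, 9} → COUNT(*)=2
  med: ids {1} → COUNT(*)=1
  urgent: ids {4, 7, 8} → COUNT(*)=3

high | 3 ; urgent | 3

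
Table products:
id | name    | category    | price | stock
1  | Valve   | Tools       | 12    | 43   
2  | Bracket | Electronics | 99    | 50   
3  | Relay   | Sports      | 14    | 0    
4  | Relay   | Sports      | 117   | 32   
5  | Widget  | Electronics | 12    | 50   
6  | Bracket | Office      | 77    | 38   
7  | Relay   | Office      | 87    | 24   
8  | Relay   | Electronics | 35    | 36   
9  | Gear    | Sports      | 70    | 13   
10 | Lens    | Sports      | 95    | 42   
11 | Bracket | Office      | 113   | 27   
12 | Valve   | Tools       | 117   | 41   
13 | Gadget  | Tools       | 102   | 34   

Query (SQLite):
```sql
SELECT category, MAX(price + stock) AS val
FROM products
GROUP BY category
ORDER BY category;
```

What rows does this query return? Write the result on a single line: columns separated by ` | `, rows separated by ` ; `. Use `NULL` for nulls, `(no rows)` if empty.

Electronics | 149 ; Office | 140 ; Sports | 149 ; Tools | 158

For each row compute price + stock.
Group by category; take MAX of the expression per group.
  Electronics: ids {2, 5, 8} → MAX(price + stock)=149
  Office: ids {6, 7, 11} → MAX(price + stock)=140
  Sports: ids {3, 4, 9, 10} → MAX(price + stock)=149
  Tools: ids {1, 12, 13} → MAX(price + stock)=158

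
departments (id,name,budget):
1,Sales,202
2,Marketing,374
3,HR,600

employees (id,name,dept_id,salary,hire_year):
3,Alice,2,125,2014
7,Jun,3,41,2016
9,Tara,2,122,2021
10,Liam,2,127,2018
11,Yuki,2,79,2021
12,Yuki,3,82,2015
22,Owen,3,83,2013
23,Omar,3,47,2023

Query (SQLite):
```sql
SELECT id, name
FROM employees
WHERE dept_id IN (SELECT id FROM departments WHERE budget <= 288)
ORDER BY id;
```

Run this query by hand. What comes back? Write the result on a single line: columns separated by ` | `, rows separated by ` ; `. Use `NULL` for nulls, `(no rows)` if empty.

(no rows)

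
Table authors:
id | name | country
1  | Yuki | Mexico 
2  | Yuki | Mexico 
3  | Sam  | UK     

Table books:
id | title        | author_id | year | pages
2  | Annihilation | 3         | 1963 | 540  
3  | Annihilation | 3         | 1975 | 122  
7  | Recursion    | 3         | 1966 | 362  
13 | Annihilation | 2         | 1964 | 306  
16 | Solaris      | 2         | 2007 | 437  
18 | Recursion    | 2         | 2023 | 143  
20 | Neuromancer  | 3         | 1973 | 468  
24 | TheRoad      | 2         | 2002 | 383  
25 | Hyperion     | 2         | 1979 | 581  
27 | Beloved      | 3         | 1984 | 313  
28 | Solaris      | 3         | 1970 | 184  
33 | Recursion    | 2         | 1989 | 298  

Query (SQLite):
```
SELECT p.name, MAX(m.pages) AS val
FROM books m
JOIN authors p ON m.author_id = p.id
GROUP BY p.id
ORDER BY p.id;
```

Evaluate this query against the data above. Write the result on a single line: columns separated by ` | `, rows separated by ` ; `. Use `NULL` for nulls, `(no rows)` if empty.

Join each books row to its authors via author_id.
Group joined rows by authors.id; compute MAX(m.pages) per group.
  2: ids {13, 16, 18, 24, 25, 33} → MAX(m.pages)=581
  3: ids {2, 3, 7, 20, 27, 28} → MAX(m.pages)=540

Yuki | 581 ; Sam | 540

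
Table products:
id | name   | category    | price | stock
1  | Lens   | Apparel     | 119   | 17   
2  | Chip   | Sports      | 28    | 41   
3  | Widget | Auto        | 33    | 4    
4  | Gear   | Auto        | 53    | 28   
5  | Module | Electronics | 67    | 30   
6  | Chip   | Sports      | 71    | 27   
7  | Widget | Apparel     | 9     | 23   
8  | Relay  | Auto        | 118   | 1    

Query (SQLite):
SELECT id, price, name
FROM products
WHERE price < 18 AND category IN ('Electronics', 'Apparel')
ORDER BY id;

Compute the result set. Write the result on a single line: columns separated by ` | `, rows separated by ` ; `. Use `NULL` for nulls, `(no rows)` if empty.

price < 18: ids {7}
category IN ('Electronics', 'Apparel'): ids {1, 5, 7}
Combine with AND.

7 | 9 | Widget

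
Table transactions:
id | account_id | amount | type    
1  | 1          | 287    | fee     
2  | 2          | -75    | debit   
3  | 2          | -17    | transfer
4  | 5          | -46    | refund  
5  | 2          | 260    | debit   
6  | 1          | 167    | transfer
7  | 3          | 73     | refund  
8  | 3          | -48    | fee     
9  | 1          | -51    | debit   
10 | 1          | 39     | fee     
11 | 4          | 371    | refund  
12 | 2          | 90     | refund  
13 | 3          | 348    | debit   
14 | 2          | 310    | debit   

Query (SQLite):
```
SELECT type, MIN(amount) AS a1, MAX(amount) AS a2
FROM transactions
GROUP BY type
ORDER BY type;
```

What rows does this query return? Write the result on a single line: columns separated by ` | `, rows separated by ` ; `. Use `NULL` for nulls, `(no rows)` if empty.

Group transactions by type.
Per group compute: MIN(amount), MAX(amount).
  debit: ids {2, 5, 9, 13, 14} → MIN(amount)=-75, MAX(amount)=348
  fee: ids {1, 8, 10} → MIN(amount)=-48, MAX(amount)=287
  refund: ids {4, 7, 11, 12} → MIN(amount)=-46, MAX(amount)=371
  transfer: ids {3, 6} → MIN(amount)=-17, MAX(amount)=167

debit | -75 | 348 ; fee | -48 | 287 ; refund | -46 | 371 ; transfer | -17 | 167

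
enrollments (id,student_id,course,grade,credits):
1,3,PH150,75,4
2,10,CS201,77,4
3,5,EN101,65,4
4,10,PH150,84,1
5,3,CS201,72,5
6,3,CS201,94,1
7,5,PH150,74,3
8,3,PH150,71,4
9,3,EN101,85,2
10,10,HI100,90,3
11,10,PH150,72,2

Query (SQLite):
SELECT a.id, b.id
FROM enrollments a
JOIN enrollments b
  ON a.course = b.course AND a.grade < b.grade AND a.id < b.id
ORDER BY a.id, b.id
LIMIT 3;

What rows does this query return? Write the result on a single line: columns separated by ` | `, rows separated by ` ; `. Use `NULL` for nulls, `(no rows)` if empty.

1 | 4 ; 2 | 6 ; 3 | 9

Pairs (a,b) with same course, a.grade < b.grade, a.id < b.id.
course groups: CS201:{2,5,6} EN101:{3,9} HI100:{10} PH150:{1,4,7,8,11}
Ordered by (a.id, b.id); first 3.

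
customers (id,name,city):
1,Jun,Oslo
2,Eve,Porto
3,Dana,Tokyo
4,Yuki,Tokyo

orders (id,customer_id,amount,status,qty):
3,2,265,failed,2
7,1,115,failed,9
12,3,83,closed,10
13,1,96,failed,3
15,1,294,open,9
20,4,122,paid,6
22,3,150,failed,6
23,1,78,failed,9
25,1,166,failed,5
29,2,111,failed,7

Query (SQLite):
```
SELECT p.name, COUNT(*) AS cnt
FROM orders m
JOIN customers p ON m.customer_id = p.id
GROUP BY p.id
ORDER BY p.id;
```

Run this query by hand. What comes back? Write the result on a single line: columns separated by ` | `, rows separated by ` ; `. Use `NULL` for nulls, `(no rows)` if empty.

Join each orders row to its customers via customer_id.
Group joined rows by customers.id; compute COUNT(*) per group.
  1: ids {7, 13, 15, 23, 25} → COUNT(*)=5
  2: ids {3, 29} → COUNT(*)=2
  3: ids {12, 22} → COUNT(*)=2
  4: ids {20} → COUNT(*)=1

Jun | 5 ; Eve | 2 ; Dana | 2 ; Yuki | 1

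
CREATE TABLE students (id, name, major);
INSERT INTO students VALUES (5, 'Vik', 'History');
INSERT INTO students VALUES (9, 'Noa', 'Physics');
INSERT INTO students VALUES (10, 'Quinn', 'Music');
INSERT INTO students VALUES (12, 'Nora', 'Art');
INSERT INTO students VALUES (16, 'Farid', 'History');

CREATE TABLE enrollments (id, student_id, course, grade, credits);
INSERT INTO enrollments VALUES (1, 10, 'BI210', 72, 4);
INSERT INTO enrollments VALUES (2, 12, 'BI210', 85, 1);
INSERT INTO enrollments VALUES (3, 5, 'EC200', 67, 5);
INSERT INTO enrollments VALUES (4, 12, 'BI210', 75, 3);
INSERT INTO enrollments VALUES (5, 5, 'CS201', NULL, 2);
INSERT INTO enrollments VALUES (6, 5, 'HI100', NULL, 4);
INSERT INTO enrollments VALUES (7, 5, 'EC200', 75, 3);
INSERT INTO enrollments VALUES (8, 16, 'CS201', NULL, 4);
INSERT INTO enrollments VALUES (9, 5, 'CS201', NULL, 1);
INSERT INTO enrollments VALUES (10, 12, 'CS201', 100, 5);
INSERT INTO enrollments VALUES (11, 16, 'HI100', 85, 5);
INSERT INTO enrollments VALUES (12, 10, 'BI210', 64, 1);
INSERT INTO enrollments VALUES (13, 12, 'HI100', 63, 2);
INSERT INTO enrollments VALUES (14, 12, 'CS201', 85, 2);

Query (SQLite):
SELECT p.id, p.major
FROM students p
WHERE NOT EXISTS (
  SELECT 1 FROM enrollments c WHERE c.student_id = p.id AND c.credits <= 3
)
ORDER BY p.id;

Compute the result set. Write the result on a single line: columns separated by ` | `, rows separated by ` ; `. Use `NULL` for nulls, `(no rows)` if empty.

For each students row, check whether any enrollments with matching student_id has credits <= 3.
Keep rows where that is false.

9 | Physics ; 16 | History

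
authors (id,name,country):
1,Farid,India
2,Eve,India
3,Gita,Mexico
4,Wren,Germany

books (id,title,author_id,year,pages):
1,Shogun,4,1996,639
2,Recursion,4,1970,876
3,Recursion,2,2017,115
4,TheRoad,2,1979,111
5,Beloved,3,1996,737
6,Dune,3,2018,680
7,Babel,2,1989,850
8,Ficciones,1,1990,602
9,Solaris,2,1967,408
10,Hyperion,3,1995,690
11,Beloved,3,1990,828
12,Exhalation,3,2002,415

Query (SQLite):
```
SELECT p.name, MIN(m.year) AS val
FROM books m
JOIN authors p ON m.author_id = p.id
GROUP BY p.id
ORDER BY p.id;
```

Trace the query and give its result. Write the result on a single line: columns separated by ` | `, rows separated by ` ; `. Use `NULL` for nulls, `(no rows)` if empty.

Farid | 1990 ; Eve | 1967 ; Gita | 1990 ; Wren | 1970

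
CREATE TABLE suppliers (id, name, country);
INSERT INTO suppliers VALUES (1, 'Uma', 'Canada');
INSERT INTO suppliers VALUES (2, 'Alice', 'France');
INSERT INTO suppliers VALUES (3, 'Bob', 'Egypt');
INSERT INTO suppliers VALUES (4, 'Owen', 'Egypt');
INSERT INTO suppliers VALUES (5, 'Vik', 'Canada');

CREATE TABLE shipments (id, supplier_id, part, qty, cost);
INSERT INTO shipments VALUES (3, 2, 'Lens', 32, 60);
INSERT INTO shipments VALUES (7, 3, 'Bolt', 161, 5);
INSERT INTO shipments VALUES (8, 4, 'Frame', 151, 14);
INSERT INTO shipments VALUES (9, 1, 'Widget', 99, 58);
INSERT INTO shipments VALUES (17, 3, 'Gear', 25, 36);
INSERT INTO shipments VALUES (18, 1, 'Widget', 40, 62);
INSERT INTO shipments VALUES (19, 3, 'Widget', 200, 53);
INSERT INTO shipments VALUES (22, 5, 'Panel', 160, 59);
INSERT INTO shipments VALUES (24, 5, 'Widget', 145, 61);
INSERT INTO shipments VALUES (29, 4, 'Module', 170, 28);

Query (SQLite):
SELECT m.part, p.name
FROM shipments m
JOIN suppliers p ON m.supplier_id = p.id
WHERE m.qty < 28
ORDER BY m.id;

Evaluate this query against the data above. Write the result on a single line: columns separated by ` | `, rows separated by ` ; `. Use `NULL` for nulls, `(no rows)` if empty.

Gear | Bob

Each shipments row matches the suppliers row where supplier_id = suppliers.id.
Then keep rows with m.qty < 28.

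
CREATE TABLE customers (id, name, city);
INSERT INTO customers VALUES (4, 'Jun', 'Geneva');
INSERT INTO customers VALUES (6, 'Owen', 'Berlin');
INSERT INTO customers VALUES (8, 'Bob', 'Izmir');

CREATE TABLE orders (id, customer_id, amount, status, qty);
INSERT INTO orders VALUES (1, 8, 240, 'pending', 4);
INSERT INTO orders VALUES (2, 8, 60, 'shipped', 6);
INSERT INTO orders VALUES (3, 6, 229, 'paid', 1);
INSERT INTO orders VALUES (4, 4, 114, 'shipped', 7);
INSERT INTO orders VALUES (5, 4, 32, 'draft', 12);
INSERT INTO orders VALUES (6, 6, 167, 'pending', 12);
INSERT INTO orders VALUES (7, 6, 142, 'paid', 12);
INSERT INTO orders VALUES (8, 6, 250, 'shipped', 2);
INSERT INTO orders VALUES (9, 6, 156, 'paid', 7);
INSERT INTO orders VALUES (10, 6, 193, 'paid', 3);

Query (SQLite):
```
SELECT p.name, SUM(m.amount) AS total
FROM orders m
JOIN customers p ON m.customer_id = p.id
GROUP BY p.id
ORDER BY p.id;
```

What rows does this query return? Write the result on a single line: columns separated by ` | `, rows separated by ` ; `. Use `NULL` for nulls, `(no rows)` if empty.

Join each orders row to its customers via customer_id.
Group joined rows by customers.id; compute SUM(m.amount) per group.
  4: ids {4, 5} → SUM(m.amount)=146
  6: ids {3, 6, 7, 8, 9, 10} → SUM(m.amount)=1137
  8: ids {1, 2} → SUM(m.amount)=300

Jun | 146 ; Owen | 1137 ; Bob | 300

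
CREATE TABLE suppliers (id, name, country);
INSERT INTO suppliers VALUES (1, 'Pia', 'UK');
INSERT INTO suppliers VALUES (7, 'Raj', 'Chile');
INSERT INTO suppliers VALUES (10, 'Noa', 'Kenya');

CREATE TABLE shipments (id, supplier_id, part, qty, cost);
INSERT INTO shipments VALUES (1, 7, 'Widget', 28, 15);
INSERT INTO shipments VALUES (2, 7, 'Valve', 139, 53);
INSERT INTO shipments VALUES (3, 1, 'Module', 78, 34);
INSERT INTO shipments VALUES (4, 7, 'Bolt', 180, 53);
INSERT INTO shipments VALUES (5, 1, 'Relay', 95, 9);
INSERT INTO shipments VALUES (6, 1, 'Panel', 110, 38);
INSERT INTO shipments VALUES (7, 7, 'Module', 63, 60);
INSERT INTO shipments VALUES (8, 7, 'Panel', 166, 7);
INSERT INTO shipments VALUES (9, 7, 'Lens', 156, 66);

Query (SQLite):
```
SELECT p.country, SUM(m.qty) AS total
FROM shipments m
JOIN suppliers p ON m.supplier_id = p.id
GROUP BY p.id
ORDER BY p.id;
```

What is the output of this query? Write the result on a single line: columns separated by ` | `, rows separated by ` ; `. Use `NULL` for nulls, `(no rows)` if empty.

UK | 283 ; Chile | 732

Join each shipments row to its suppliers via supplier_id.
Group joined rows by suppliers.id; compute SUM(m.qty) per group.
  1: ids {3, 5, 6} → SUM(m.qty)=283
  7: ids {1, 2, 4, 7, 8, 9} → SUM(m.qty)=732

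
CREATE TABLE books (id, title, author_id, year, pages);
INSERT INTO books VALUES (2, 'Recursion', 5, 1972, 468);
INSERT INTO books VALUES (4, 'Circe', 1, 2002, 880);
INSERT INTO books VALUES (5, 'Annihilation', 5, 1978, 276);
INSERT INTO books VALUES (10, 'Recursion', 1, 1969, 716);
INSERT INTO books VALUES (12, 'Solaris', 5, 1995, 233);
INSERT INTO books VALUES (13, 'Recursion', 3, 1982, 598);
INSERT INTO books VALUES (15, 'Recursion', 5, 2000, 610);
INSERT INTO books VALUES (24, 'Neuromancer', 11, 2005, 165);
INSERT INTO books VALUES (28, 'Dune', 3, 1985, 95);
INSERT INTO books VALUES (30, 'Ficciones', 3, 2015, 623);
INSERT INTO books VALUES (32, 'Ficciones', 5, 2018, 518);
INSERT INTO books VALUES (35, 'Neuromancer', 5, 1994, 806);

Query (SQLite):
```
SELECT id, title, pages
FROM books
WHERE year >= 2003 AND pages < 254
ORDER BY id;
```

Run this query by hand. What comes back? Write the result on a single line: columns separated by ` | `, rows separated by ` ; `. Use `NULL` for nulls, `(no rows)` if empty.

24 | Neuromancer | 165

year >= 2003: ids {24, 30, 32}
pages < 254: ids {12, 24, 28}
Combine with AND.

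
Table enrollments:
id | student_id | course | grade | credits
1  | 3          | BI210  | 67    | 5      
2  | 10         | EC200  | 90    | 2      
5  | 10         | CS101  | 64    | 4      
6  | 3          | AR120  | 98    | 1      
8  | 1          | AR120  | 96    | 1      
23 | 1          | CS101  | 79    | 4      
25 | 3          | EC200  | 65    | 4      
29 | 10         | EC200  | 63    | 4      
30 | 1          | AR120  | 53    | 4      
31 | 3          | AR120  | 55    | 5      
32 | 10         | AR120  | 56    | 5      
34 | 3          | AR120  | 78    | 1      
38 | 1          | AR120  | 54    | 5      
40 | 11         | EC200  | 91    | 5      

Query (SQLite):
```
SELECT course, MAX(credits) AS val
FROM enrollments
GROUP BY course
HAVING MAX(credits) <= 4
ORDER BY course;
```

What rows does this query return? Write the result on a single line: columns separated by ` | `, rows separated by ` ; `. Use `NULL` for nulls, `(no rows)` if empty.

Partition enrollments by course; compute MAX(credits) within each group.
HAVING: keep groups where MAX(credits) <= 4.
  AR120: ids {6, 8, 30, 31, 32, 34, 38} → MAX(credits)=5
  BI210: ids {1} → MAX(credits)=5
  CS101: ids {5, 23} → MAX(credits)=4
  EC200: ids {2, 25, 29, 40} → MAX(credits)=5

CS101 | 4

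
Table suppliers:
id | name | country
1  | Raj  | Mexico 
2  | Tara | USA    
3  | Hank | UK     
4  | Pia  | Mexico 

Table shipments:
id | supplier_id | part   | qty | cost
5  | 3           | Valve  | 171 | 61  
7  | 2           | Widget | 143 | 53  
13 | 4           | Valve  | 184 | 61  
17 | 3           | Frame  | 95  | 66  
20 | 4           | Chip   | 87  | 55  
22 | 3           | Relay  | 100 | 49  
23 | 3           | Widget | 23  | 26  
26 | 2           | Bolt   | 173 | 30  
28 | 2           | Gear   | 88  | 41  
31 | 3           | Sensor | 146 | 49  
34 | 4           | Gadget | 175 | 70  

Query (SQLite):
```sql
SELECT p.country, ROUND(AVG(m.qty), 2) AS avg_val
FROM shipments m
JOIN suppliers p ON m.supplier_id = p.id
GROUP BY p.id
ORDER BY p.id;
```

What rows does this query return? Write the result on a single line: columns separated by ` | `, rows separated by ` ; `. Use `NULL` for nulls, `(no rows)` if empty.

USA | 134.67 ; UK | 107 ; Mexico | 148.67

Join each shipments row to its suppliers via supplier_id.
Group joined rows by suppliers.id; compute ROUND(AVG(m.qty), 2) per group.
  2: ids {7, 26, 28} → ROUND(AVG(m.qty), 2)=134.67
  3: ids {5, 17, 22, 23, 31} → ROUND(AVG(m.qty), 2)=107
  4: ids {13, 20, 34} → ROUND(AVG(m.qty), 2)=148.67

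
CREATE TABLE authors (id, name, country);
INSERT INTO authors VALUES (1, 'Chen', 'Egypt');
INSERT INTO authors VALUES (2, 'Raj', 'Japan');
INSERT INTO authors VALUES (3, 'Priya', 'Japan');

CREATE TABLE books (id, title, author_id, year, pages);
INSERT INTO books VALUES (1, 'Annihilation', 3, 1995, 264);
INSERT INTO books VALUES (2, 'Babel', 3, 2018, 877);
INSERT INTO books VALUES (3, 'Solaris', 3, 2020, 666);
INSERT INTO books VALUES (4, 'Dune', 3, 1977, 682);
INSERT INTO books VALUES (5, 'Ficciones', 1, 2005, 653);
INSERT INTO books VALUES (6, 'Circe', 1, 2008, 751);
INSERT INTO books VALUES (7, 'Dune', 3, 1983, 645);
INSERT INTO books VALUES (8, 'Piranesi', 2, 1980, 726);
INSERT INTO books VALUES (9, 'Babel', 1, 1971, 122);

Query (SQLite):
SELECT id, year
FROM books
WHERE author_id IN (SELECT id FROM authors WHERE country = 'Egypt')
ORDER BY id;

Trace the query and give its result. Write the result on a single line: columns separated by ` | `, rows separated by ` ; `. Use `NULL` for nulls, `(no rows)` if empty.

Inner query: authors.id where country = 'Egypt'.
Outer: keep books rows whose author_id is in that set.
Inner query → {1}

5 | 2005 ; 6 | 2008 ; 9 | 1971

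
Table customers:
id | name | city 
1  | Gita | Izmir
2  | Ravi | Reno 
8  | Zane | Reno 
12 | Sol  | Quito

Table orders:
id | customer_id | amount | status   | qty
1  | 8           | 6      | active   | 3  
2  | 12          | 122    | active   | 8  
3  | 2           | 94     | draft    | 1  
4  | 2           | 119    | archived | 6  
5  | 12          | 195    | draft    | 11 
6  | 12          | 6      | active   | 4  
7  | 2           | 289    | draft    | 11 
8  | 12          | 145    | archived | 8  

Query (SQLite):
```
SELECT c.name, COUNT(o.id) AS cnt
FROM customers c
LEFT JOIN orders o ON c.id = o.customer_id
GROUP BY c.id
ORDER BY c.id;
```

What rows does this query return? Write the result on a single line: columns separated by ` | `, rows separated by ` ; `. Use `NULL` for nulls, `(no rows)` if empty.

LEFT JOIN keeps every customers row; unmatched ones get NULL for orders columns.
Group by customers.id and compute COUNT(o.id). COUNT(col) of an all-NULL group is 0.
  1: ids {—} → COUNT(o.id)=0
  2: ids {3, 4, 7} → COUNT(o.id)=3
  8: ids {1} → COUNT(o.id)=1
  12: ids {2, 5, 6, 8} → COUNT(o.id)=4

Gita | 0 ; Ravi | 3 ; Zane | 1 ; Sol | 4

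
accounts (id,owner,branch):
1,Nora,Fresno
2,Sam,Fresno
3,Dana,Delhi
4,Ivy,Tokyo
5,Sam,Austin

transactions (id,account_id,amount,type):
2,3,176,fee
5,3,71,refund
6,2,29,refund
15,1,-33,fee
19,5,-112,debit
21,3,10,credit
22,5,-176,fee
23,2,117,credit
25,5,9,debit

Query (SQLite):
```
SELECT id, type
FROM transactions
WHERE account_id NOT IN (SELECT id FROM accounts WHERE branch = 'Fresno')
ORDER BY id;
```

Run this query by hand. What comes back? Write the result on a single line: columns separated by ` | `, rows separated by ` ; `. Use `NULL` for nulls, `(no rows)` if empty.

2 | fee ; 5 | refund ; 19 | debit ; 21 | credit ; 22 | fee ; 25 | debit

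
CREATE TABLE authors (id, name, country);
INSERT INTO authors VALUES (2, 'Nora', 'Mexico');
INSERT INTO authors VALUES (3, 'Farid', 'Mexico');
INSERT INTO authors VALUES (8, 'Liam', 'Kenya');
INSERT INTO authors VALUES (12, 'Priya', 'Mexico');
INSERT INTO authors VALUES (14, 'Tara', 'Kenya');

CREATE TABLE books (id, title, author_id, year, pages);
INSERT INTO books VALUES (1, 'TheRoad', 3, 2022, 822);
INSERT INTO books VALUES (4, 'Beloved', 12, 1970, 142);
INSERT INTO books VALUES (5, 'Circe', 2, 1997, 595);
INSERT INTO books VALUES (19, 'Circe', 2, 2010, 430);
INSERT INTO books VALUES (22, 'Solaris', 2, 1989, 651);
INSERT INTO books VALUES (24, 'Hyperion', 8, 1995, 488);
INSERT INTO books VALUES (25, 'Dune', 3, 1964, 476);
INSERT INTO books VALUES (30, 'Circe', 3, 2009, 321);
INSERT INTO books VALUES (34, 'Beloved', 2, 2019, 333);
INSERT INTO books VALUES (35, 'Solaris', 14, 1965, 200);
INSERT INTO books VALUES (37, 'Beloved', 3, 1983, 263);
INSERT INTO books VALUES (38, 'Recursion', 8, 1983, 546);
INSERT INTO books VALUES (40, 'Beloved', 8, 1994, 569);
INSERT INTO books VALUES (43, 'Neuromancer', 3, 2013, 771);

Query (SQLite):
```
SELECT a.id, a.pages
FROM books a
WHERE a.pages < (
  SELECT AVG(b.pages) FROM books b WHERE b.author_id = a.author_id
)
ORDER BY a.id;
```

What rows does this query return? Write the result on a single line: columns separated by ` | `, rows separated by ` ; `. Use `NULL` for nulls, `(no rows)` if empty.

For each books row a, compute AVG(pages) over rows sharing a.author_id.
Keep row a if a.pages < that per-group AVG.
  author_id=2: AVG(pages) = 502.25
  author_id=3: AVG(pages) = 530.6
  author_id=8: AVG(pages) = 534.333333
  author_id=12: AVG(pages) = 142.0
  author_id=14: AVG(pages) = 200.0

19 | 430 ; 24 | 488 ; 25 | 476 ; 30 | 321 ; 34 | 333 ; 37 | 263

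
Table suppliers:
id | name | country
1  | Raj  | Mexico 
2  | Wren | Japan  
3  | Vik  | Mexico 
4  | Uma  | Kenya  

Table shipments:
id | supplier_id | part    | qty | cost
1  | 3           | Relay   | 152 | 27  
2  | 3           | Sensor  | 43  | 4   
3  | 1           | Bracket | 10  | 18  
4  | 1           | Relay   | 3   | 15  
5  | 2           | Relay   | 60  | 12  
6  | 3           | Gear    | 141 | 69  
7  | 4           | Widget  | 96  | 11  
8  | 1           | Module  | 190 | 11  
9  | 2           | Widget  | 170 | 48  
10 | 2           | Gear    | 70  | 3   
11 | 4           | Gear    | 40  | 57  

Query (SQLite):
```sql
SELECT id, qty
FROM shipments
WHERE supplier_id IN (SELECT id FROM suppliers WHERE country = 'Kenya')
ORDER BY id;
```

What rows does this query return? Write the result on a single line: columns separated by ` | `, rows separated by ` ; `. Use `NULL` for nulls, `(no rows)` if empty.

Inner query: suppliers.id where country = 'Kenya'.
Outer: keep shipments rows whose supplier_id is in that set.
Inner query → {4}

7 | 96 ; 11 | 40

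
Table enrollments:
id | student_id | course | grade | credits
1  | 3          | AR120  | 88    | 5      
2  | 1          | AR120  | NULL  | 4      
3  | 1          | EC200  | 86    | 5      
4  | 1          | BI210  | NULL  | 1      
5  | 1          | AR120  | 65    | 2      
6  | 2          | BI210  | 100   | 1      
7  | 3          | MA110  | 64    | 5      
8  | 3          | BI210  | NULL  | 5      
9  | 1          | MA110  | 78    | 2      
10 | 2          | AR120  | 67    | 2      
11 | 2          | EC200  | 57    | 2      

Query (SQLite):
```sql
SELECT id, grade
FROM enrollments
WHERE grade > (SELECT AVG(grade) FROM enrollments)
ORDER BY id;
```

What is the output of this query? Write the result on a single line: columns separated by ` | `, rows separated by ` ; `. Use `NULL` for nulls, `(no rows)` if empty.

1 | 88 ; 3 | 86 ; 6 | 100 ; 9 | 78

Scalar subquery: AVG(grade) over all enrollments rows = 75.625.
Keep rows where grade > that value.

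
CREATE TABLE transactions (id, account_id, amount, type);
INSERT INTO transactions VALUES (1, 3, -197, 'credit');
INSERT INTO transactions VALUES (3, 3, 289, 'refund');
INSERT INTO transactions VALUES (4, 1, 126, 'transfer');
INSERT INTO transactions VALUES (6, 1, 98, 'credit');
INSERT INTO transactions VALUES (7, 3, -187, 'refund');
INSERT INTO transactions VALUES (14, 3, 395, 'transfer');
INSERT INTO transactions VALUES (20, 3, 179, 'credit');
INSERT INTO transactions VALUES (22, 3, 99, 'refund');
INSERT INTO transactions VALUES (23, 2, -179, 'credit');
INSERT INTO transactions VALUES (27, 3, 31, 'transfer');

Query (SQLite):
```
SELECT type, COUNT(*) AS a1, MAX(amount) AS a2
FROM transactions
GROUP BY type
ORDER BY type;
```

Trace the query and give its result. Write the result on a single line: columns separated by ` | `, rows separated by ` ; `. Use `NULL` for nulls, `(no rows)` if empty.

credit | 4 | 179 ; refund | 3 | 289 ; transfer | 3 | 395

Group transactions by type.
Per group compute: COUNT(*), MAX(amount).
  credit: ids {1, 6, 20, 23} → COUNT(*)=4, MAX(amount)=179
  refund: ids {3, 7, 22} → COUNT(*)=3, MAX(amount)=289
  transfer: ids {4, 14, 27} → COUNT(*)=3, MAX(amount)=395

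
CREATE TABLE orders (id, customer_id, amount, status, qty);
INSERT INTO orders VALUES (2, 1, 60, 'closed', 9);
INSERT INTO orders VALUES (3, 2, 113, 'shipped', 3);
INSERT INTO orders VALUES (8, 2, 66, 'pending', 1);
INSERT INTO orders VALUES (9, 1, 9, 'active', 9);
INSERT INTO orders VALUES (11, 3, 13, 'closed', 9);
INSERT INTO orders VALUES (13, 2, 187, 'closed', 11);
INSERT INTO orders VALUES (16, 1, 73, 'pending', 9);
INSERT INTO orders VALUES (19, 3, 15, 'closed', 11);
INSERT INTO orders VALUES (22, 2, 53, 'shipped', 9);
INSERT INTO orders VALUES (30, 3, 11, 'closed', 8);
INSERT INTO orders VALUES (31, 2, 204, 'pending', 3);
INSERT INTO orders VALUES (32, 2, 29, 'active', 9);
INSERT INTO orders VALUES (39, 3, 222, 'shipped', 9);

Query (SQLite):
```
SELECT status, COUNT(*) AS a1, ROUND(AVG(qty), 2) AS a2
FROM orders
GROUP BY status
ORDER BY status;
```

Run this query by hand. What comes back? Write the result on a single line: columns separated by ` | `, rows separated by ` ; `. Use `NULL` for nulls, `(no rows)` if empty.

active | 2 | 9 ; closed | 5 | 9.6 ; pending | 3 | 4.33 ; shipped | 3 | 7

Group orders by status.
Per group compute: COUNT(*), ROUND(AVG(qty), 2).
  active: ids {9, 32} → COUNT(*)=2, ROUND(AVG(qty), 2)=9
  closed: ids {2, 11, 13, 19, 30} → COUNT(*)=5, ROUND(AVG(qty), 2)=9.6
  pending: ids {8, 16, 31} → COUNT(*)=3, ROUND(AVG(qty), 2)=4.33
  shipped: ids {3, 22, 39} → COUNT(*)=3, ROUND(AVG(qty), 2)=7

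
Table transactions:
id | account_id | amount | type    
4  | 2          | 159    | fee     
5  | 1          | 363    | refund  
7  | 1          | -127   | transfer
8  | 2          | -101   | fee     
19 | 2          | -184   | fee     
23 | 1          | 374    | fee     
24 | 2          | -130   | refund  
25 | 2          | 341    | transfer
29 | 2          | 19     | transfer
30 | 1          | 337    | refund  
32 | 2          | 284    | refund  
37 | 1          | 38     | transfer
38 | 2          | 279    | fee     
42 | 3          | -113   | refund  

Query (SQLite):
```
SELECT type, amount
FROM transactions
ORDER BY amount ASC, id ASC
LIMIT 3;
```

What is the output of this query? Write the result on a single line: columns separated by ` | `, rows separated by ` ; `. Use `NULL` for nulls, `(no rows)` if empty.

fee | -184 ; refund | -130 ; transfer | -127

Sort by amount asc, tiebreak id asc: (-184, id=19), (-130, id=24), (-127, id=7), (-113, id=42), (-101, id=8), (19, id=29) …. Take first 3.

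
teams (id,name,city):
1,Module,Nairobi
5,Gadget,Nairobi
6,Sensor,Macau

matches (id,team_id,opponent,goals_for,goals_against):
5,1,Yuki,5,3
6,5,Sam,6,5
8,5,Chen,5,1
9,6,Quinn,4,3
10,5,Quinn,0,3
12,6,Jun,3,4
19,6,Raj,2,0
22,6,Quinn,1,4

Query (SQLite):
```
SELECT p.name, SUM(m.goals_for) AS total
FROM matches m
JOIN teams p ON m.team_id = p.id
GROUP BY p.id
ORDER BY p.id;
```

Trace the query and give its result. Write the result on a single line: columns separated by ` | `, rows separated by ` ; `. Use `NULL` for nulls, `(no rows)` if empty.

Module | 5 ; Gadget | 11 ; Sensor | 10

Join each matches row to its teams via team_id.
Group joined rows by teams.id; compute SUM(m.goals_for) per group.
  1: ids {5} → SUM(m.goals_for)=5
  5: ids {6, 8, 10} → SUM(m.goals_for)=11
  6: ids {9, 12, 19, 22} → SUM(m.goals_for)=10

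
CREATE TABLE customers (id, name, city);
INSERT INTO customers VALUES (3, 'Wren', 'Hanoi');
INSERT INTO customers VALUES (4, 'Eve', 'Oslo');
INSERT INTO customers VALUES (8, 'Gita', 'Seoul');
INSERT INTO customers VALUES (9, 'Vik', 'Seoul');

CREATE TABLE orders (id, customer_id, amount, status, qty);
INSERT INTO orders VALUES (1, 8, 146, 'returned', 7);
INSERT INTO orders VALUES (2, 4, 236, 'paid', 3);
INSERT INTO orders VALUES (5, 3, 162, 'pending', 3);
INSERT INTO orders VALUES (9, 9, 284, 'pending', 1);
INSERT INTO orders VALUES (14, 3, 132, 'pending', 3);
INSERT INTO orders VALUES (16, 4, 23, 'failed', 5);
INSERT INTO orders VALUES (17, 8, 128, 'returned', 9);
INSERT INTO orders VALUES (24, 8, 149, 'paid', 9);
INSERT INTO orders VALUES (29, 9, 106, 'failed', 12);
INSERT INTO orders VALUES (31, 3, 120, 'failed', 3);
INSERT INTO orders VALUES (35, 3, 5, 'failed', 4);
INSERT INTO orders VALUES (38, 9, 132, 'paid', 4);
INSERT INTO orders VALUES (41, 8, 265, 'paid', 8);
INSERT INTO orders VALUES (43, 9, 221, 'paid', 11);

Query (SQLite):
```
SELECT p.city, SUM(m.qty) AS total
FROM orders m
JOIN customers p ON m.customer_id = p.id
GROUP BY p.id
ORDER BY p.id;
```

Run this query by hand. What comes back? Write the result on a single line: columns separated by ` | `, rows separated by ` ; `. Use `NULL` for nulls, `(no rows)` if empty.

Hanoi | 13 ; Oslo | 8 ; Seoul | 33 ; Seoul | 28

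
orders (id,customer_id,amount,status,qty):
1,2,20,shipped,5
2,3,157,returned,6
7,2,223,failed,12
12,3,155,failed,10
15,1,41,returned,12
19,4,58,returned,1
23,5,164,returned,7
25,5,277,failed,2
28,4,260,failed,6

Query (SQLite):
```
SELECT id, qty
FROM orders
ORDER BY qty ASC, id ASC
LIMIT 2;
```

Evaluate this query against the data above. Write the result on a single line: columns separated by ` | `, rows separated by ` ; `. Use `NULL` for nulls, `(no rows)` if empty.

Sort by qty asc, tiebreak id asc: (1, id=19), (2, id=25), (5, id=1), (6, id=2), (6, id=28) …. Take first 2.

19 | 1 ; 25 | 2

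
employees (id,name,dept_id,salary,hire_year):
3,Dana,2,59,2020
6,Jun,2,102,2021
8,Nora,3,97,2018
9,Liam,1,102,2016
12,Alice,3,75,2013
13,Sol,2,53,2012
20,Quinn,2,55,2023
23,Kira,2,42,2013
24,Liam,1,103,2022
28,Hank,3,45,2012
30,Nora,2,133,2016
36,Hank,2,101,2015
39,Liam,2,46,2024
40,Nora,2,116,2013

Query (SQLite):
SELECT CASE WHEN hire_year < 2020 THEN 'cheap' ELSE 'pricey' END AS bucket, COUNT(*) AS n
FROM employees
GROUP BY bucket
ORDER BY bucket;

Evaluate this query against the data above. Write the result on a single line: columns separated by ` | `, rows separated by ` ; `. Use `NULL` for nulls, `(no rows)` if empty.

cheap | 9 ; pricey | 5

Bucket rows by hire_year < 2020 → 'cheap' else 'pricey'; count each bucket.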